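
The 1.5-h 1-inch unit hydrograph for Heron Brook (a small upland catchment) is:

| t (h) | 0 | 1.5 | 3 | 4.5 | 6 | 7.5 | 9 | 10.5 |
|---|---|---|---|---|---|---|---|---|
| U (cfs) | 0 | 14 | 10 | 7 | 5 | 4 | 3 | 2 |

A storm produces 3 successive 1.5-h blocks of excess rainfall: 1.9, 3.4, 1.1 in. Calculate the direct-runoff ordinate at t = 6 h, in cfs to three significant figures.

Q ≈ 44.3 cfs

By discrete convolution, Q_j = Σ (P_i / 1 in) · U_{j−i}.
At t = 6 h (j=4): Q = (1.9/1)·5 + (3.4/1)·7 + (1.1/1)·10 = 44.3 cfs.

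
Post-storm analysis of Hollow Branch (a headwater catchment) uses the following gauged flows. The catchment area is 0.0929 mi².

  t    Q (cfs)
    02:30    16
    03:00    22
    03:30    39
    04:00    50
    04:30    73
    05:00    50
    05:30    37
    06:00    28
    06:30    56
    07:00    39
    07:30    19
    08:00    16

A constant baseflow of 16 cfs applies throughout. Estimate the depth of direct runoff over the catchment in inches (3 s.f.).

Direct runoff: 0.0, 6.0, 23.0, 34.0, 57.0, 34.0, 21.0, 12.0, 40.0, 23.0, 3.0, 0.0 cfs; ΣQ_DR = 253.0 cfs.
V = ΣQ_DR · Δt = 253.0 × 1800 s = 4.554 × 10^5 ft³.
Over A = 0.0929 mi², depth = V / A = 2.11 in.

d ≈ 2.11 in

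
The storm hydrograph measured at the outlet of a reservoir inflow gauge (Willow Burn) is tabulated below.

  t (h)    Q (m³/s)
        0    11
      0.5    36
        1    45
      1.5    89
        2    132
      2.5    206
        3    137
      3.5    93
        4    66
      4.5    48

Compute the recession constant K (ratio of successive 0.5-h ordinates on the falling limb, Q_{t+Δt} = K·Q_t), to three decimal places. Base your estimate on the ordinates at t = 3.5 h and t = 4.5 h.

Using the recession-limb readings at t = 3.5 h and t = 4.5 h: Q falls from 93 to 48 m³/s over 2 intervals.
K = (Q₂/Q₁)^(1/2) = (48/93)^(1/2) = 0.718.

K ≈ 0.718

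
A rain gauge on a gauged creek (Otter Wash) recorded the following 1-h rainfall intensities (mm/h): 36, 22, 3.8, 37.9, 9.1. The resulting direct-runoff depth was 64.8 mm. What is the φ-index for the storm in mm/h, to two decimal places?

φ ≈ 10.37 mm/h

Only the 3 blocks with intensity above φ contribute runoff: 36, 22, 37.9 mm/h.
Σ(I−φ)·Δt = d  ⇒  (36+22+37.9 − 3φ)·1 = 64.8
φ = (95.90 − 64.8/1) / 3 = 10.37 mm/h.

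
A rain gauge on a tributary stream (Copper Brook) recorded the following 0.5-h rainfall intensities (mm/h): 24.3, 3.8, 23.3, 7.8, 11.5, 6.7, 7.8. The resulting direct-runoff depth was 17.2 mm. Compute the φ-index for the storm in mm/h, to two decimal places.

φ ≈ 8.23 mm/h

Only the 3 blocks with intensity above φ contribute runoff: 24.3, 23.3, 11.5 mm/h.
Σ(I−φ)·Δt = d  ⇒  (24.3+23.3+11.5 − 3φ)·0.5 = 17.2
φ = (59.10 − 17.2/0.5) / 3 = 8.23 mm/h.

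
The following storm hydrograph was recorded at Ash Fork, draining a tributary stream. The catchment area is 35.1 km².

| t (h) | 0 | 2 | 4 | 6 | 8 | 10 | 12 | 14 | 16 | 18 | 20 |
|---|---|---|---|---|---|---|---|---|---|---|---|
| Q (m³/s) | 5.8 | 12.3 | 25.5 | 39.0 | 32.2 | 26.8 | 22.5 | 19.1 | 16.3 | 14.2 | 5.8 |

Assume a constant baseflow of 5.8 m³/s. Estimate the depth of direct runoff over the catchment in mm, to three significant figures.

d ≈ 31.9 mm

Direct runoff: 0.0, 6.5, 19.7, 33.2, 26.4, 21.0, 16.7, 13.3, 10.5, 8.4, 0.0 m³/s; ΣQ_DR = 155.7 m³/s.
V = ΣQ_DR · Δt = 155.7 × 7200 s = 1.121 × 10^6 m³.
Over A = 35.1 km², depth = V / A = 31.9 mm.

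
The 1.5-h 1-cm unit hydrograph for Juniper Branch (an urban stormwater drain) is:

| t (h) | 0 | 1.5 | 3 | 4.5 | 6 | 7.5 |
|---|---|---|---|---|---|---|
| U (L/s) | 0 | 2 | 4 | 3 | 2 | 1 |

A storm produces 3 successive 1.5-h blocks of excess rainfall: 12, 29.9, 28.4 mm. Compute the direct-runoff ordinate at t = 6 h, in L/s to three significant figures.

By discrete convolution, Q_j = Σ (P_i / 10 mm) · U_{j−i}.
At t = 6 h (j=4): Q = (12/10)·2 + (29.9/10)·3 + (28.4/10)·4 = 22.7 L/s.

Q ≈ 22.7 L/s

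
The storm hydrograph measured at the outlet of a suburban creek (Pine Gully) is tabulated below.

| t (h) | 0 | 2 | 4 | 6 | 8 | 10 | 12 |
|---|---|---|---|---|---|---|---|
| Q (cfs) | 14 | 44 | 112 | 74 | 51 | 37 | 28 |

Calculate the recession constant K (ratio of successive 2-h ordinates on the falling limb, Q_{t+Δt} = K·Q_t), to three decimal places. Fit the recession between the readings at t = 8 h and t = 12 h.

Using the recession-limb readings at t = 8 h and t = 12 h: Q falls from 51 to 28 cfs over 2 intervals.
K = (Q₂/Q₁)^(1/2) = (28/51)^(1/2) = 0.741.

K ≈ 0.741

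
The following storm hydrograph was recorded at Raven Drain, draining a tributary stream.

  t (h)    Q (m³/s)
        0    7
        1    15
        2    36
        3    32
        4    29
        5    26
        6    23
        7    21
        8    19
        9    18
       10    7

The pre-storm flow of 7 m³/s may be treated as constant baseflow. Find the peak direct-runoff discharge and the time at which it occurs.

Subtracting baseflow gives direct-runoff ordinates: 0.0, 8.0, 29.0, 25.0, 22.0, 19.0, 16.0, 14.0, 12.0, 11.0, 0.0 m³/s.
The maximum is 29.0 m³/s, occurring at the reading for t = 2 h.

Q_p = 29.0 m³/s at t = 2 h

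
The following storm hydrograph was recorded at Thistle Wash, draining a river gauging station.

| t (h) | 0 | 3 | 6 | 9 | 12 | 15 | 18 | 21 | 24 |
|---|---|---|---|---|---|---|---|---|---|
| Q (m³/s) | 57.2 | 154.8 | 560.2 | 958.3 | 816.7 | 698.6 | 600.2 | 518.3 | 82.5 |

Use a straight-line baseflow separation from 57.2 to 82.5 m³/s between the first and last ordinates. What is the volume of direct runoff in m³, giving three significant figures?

Direct-runoff ordinates (Q − Q_b): 0.00, 94.44, 496.68, 891.61, 746.85, 625.59, 524.02, 438.96, 0.00 m³/s.
ΣQ_DR = 3818 m³/s.
With Δt = 3 h = 10800 s, V = ΣQ_DR · Δt = 3818 × 10800 = 4.12 × 10^7 m³.

V ≈ 4.12 × 10^7 m³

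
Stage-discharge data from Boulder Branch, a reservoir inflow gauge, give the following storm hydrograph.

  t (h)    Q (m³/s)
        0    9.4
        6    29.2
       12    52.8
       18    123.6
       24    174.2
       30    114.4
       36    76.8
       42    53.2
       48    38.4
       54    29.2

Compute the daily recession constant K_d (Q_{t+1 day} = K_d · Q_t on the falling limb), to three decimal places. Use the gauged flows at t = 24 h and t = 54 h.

Between t = 24 h and t = 54 h the flow falls from 174.2 to 29.2 m³/s over 5×6 h = 30 h.
Per-interval ratio K = (29.2/174.2)^(1/5) = 0.6996; K_d = K^(24/6) = 0.240.

K_d ≈ 0.240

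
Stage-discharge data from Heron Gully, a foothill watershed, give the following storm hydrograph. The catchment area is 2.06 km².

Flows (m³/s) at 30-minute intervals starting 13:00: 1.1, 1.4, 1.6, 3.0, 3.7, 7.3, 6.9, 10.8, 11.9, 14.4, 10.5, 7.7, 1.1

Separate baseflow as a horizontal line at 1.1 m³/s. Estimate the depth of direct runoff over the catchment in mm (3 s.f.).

Direct runoff: 0.0, 0.3, 0.5, 1.9, 2.6, 6.2, 5.8, 9.7, 10.8, 13.3, 9.4, 6.6, 0.0 m³/s; ΣQ_DR = 67.10 m³/s.
V = ΣQ_DR · Δt = 67.10 × 1800 s = 1.208 × 10^5 m³.
Over A = 2.06 km², depth = V / A = 58.6 mm.

d ≈ 58.6 mm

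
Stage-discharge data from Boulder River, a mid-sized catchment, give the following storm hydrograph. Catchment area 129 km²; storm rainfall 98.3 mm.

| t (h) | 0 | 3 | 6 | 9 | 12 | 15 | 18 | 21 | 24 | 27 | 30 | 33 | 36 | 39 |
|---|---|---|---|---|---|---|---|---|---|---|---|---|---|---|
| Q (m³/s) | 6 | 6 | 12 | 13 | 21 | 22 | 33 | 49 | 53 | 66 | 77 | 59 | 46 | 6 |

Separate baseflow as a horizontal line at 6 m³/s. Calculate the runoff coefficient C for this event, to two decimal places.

C ≈ 0.33

ΣQ_DR = 385.0 m³/s; V = ΣQ_DR·Δt = 4.158 × 10^6 m³.
Runoff depth d = V / A = 32.23 mm.
C = d / P = 32.23 / 98.3 = 0.33.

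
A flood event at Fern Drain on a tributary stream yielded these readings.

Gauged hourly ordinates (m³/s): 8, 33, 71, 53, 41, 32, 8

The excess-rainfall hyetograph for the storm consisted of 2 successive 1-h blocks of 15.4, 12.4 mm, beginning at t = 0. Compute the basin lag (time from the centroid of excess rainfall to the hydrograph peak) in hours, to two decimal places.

t_L ≈ 1.05 h

Centroid of excess rainfall: t_c = Σ P_i·t̄_i / ΣP_i = 0.9460 h (block centres at 0.5, 1.5 h).
Hydrograph peak occurs at t = 2 h, so basin lag t_L = 2 − 0.9460 = 1.05 h.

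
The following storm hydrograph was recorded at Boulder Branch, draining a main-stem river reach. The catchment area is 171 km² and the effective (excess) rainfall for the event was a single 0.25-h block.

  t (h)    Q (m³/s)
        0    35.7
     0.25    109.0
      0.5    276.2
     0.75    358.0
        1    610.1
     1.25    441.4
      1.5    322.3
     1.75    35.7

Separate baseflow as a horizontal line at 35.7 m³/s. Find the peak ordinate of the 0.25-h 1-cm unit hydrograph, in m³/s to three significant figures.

U_p ≈ 574 m³/s

Direct runoff: 0.0, 73.3, 240.5, 322.3, 574.4, 405.7, 286.6, 0.0 m³/s; ΣQ_DR = 1903 m³/s, peak = 574.4 m³/s.
Runoff depth d = ΣQ_DR·Δt / A = 1903 × 900 / (171 km²) = 10.01 mm.
The 1-cm UH is the DRH scaled by (10 mm)/d, so U_p = 574.4 × 10/10.01 = 574 m³/s.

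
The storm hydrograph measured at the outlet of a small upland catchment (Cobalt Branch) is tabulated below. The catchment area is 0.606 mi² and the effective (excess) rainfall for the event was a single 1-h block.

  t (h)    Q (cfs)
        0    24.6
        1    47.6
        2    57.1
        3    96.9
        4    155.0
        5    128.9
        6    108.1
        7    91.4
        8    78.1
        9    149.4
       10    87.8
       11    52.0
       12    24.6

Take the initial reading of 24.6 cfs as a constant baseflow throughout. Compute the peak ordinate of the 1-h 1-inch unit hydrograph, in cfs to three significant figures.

Direct runoff: 0.0, 23.0, 32.5, 72.3, 130.4, 104.3, 83.5, 66.8, 53.5, 124.8, 63.2, 27.4, 0.0 cfs; ΣQ_DR = 781.7 cfs, peak = 130.4 cfs.
Runoff depth d = ΣQ_DR·Δt / A = 781.7 × 3600 / (0.606 mi²) = 1.999 in.
The 1-inch UH is the DRH scaled by (1 in)/d, so U_p = 130.4 × 1/1.999 = 65.2 cfs.

U_p ≈ 65.2 cfs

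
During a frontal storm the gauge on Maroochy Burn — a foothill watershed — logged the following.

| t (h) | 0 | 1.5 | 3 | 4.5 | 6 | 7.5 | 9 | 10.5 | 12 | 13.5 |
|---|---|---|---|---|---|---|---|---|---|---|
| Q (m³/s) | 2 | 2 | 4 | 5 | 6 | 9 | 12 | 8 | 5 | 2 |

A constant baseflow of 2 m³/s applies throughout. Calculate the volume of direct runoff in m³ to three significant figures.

V ≈ 1.89 × 10^5 m³

Direct-runoff ordinates (Q − Q_b): 0.0, 0.0, 2.0, 3.0, 4.0, 7.0, 10.0, 6.0, 3.0, 0.0 m³/s.
ΣQ_DR = 35.00 m³/s.
With Δt = 1.5 h = 5400 s, V = ΣQ_DR · Δt = 35.00 × 5400 = 1.89 × 10^5 m³.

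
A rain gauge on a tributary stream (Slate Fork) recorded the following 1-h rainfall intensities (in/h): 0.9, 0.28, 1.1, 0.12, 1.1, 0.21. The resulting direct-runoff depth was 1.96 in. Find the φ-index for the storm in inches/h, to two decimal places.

Only the 3 blocks with intensity above φ contribute runoff: 0.9, 1.1, 1.1 in/h.
Σ(I−φ)·Δt = d  ⇒  (0.9+1.1+1.1 − 3φ)·1 = 1.96
φ = (3.100 − 1.96/1) / 3 = 0.38 in/h.

φ ≈ 0.38 in/h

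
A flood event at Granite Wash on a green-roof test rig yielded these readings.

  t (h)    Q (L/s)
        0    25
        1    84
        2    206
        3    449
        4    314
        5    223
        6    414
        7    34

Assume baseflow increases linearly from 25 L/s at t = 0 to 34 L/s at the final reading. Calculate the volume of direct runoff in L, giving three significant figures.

V ≈ 5.45 × 10^6 L

Direct-runoff ordinates (Q − Q_b): 0.00, 57.71, 178.43, 420.14, 283.86, 191.57, 381.29, 0.00 L/s.
ΣQ_DR = 1513 L/s.
With Δt = 1 h = 3600 s, V = ΣQ_DR · Δt = 1513 × 3600 = 5.45 × 10^6 L.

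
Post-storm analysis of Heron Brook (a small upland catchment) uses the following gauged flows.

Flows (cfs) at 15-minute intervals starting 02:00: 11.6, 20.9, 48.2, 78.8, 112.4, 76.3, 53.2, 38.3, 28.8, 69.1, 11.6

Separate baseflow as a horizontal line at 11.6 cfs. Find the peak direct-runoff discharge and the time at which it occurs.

Subtracting baseflow gives direct-runoff ordinates: 0.0, 9.3, 36.6, 67.2, 100.8, 64.7, 41.6, 26.7, 17.2, 57.5, 0.0 cfs.
The maximum is 100.8 cfs, occurring at the reading for t = 03:00.

Q_p = 100.8 cfs at t = 03:00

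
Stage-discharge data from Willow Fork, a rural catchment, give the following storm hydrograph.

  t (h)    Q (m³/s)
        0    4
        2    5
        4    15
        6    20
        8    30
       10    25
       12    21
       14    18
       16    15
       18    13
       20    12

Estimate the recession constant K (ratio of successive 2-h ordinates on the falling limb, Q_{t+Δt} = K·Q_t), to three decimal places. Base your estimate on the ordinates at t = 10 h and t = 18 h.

K ≈ 0.849

Using the recession-limb readings at t = 10 h and t = 18 h: Q falls from 25 to 13 m³/s over 4 intervals.
K = (Q₂/Q₁)^(1/4) = (13/25)^(1/4) = 0.849.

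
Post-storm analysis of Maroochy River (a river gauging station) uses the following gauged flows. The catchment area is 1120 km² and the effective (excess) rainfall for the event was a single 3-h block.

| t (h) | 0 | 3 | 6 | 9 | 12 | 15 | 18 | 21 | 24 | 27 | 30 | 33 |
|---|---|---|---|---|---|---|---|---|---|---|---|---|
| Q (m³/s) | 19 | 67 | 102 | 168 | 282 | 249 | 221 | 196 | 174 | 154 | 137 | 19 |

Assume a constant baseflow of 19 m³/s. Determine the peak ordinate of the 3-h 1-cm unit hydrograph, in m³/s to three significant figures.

Direct runoff: 0.0, 48.0, 83.0, 149.0, 263.0, 230.0, 202.0, 177.0, 155.0, 135.0, 118.0, 0.0 m³/s; ΣQ_DR = 1560 m³/s, peak = 263.0 m³/s.
Runoff depth d = ΣQ_DR·Δt / A = 1560 × 10800 / (1120 km²) = 15.04 mm.
The 1-cm UH is the DRH scaled by (10 mm)/d, so U_p = 263.0 × 10/15.04 = 175 m³/s.

U_p ≈ 175 m³/s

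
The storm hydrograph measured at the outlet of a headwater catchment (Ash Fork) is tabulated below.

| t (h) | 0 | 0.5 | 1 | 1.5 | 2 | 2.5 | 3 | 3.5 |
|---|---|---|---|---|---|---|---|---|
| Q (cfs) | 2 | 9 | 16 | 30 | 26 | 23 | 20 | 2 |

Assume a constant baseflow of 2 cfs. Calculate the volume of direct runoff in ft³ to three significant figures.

Direct-runoff ordinates (Q − Q_b): 0.0, 7.0, 14.0, 28.0, 24.0, 21.0, 18.0, 0.0 cfs.
ΣQ_DR = 112.0 cfs.
With Δt = 0.5 h = 1800 s, V = ΣQ_DR · Δt = 112.0 × 1800 = 2.02 × 10^5 ft³.

V ≈ 2.02 × 10^5 ft³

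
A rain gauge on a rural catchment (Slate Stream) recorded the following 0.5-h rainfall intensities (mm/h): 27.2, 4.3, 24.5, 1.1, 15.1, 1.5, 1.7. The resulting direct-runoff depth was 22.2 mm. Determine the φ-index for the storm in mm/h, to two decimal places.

Only the 3 blocks with intensity above φ contribute runoff: 27.2, 24.5, 15.1 mm/h.
Σ(I−φ)·Δt = d  ⇒  (27.2+24.5+15.1 − 3φ)·0.5 = 22.2
φ = (66.80 − 22.2/0.5) / 3 = 7.47 mm/h.

φ ≈ 7.47 mm/h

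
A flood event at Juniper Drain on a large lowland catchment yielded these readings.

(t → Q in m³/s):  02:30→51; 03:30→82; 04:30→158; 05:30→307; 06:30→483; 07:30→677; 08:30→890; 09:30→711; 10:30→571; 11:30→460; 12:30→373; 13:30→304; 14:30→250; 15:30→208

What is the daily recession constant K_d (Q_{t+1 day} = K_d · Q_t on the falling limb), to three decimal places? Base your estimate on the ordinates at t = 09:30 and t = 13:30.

Between t = 09:30 and t = 13:30 the flow falls from 711 to 304 m³/s over 4×1 h = 4 h.
Per-interval ratio K = (304/711)^(1/4) = 0.8086; K_d = K^(24/1) = 0.006.

K_d ≈ 0.006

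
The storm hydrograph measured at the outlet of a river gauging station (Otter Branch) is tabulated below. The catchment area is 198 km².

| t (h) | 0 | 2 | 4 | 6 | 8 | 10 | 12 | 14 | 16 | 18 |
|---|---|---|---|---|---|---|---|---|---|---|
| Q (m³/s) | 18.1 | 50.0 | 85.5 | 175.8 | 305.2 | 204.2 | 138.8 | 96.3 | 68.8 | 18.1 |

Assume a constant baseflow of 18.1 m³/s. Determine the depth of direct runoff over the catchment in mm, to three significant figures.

Direct runoff: 0.0, 31.9, 67.4, 157.7, 287.1, 186.1, 120.7, 78.2, 50.7, 0.0 m³/s; ΣQ_DR = 979.8 m³/s.
V = ΣQ_DR · Δt = 979.8 × 7200 s = 7.055 × 10^6 m³.
Over A = 198 km², depth = V / A = 35.6 mm.

d ≈ 35.6 mm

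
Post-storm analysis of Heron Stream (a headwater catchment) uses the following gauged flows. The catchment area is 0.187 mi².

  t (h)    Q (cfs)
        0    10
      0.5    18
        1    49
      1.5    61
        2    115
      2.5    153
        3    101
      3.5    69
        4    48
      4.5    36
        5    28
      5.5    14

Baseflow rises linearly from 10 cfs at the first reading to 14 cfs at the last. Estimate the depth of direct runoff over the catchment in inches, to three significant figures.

d ≈ 2.31 in

Direct runoff: 0.00, 7.64, 38.27, 49.91, 103.55, 141.18, 88.82, 56.45, 35.09, 22.73, 14.36, 0.00 cfs; ΣQ_DR = 558.0 cfs.
V = ΣQ_DR · Δt = 558.0 × 1800 s = 1.004 × 10^6 ft³.
Over A = 0.187 mi², depth = V / A = 2.31 in.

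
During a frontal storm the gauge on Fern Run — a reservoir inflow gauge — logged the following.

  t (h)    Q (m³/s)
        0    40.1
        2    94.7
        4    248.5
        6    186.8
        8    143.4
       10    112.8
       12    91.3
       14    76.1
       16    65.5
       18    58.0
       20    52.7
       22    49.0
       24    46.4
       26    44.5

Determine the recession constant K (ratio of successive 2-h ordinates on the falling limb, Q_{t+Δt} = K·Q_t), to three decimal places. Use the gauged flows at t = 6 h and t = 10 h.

K ≈ 0.777

Using the recession-limb readings at t = 6 h and t = 10 h: Q falls from 186.8 to 112.8 m³/s over 2 intervals.
K = (Q₂/Q₁)^(1/2) = (112.8/186.8)^(1/2) = 0.777.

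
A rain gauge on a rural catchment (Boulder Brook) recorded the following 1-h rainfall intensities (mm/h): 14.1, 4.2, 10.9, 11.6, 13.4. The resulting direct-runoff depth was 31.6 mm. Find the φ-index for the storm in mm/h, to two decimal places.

Only the 4 blocks with intensity above φ contribute runoff: 14.1, 10.9, 11.6, 13.4 mm/h.
Σ(I−φ)·Δt = d  ⇒  (14.1+10.9+11.6+13.4 − 4φ)·1 = 31.6
φ = (50.00 − 31.6/1) / 4 = 4.60 mm/h.

φ ≈ 4.60 mm/h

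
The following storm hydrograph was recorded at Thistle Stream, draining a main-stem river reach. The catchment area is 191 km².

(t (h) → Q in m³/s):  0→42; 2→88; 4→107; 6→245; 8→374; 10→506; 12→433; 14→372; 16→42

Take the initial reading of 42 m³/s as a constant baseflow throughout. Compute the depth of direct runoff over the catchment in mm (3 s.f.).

d ≈ 69.0 mm

Direct runoff: 0.0, 46.0, 65.0, 203.0, 332.0, 464.0, 391.0, 330.0, 0.0 m³/s; ΣQ_DR = 1831 m³/s.
V = ΣQ_DR · Δt = 1831 × 7200 s = 1.318 × 10^7 m³.
Over A = 191 km², depth = V / A = 69.0 mm.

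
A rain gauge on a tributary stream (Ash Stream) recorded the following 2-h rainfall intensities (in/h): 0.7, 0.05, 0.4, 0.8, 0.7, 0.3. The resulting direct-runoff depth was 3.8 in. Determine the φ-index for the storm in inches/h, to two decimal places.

φ ≈ 0.20 in/h

Only the 5 blocks with intensity above φ contribute runoff: 0.7, 0.4, 0.8, 0.7, 0.3 in/h.
Σ(I−φ)·Δt = d  ⇒  (0.7+0.4+0.8+0.7+0.3 − 5φ)·2 = 3.8
φ = (2.900 − 3.8/2) / 5 = 0.20 in/h.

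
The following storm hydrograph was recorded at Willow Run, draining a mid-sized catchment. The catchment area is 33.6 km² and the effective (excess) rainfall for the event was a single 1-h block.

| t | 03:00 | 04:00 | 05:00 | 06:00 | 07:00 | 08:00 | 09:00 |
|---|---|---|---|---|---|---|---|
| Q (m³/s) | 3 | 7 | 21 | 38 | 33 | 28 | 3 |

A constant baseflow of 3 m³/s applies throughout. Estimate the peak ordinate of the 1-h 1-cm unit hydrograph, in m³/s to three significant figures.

U_p ≈ 29.2 m³/s

Direct runoff: 0.0, 4.0, 18.0, 35.0, 30.0, 25.0, 0.0 m³/s; ΣQ_DR = 112.0 m³/s, peak = 35.0 m³/s.
Runoff depth d = ΣQ_DR·Δt / A = 112.0 × 3600 / (33.6 km²) = 12.00 mm.
The 1-cm UH is the DRH scaled by (10 mm)/d, so U_p = 35.0 × 10/12.00 = 29.2 m³/s.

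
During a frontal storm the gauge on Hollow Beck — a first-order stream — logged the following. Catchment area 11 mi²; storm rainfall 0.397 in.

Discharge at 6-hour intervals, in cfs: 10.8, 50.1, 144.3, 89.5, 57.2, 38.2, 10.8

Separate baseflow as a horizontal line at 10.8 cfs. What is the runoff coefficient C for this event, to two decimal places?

C ≈ 0.69

ΣQ_DR = 325.3 cfs; V = ΣQ_DR·Δt = 7.026 × 10^6 ft³.
Runoff depth d = V / A = 0.2750 in.
C = d / P = 0.2750 / 0.397 = 0.69.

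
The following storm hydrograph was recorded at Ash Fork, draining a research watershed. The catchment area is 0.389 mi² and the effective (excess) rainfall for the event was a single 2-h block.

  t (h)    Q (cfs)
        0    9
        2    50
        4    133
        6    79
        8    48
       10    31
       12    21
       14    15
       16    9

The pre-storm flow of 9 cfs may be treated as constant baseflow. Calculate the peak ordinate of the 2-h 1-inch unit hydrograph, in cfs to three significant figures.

U_p ≈ 49.6 cfs

Direct runoff: 0.0, 41.0, 124.0, 70.0, 39.0, 22.0, 12.0, 6.0, 0.0 cfs; ΣQ_DR = 314.0 cfs, peak = 124.0 cfs.
Runoff depth d = ΣQ_DR·Δt / A = 314.0 × 7200 / (0.389 mi²) = 2.502 in.
The 1-inch UH is the DRH scaled by (1 in)/d, so U_p = 124.0 × 1/2.502 = 49.6 cfs.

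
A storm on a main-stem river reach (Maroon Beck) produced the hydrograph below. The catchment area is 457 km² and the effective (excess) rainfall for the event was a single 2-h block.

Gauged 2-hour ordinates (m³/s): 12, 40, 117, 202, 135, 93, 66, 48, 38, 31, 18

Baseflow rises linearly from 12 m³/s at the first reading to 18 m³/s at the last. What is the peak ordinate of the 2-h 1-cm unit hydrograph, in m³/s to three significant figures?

Direct runoff: 0.00, 27.40, 103.80, 188.20, 120.60, 78.00, 50.40, 31.80, 21.20, 13.60, 0.00 m³/s; ΣQ_DR = 635.0 m³/s, peak = 188.20 m³/s.
Runoff depth d = ΣQ_DR·Δt / A = 635.0 × 7200 / (457 km²) = 10.00 mm.
The 1-cm UH is the DRH scaled by (10 mm)/d, so U_p = 188.20 × 10/10.00 = 188 m³/s.

U_p ≈ 188 m³/s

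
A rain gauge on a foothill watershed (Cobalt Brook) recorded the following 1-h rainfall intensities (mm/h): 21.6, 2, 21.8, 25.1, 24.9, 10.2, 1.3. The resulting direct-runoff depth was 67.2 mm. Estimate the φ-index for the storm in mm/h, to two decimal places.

φ ≈ 7.28 mm/h

Only the 5 blocks with intensity above φ contribute runoff: 21.6, 21.8, 25.1, 24.9, 10.2 mm/h.
Σ(I−φ)·Δt = d  ⇒  (21.6+21.8+25.1+24.9+10.2 − 5φ)·1 = 67.2
φ = (103.6 − 67.2/1) / 5 = 7.28 mm/h.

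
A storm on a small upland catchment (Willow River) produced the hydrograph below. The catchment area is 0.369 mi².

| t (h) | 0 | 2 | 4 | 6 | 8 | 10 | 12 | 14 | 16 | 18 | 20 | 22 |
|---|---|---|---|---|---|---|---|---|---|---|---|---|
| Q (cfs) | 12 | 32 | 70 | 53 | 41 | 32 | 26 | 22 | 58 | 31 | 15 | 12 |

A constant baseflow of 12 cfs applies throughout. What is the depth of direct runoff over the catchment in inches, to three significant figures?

d ≈ 2.18 in

Direct runoff: 0.0, 20.0, 58.0, 41.0, 29.0, 20.0, 14.0, 10.0, 46.0, 19.0, 3.0, 0.0 cfs; ΣQ_DR = 260.0 cfs.
V = ΣQ_DR · Δt = 260.0 × 7200 s = 1.872 × 10^6 ft³.
Over A = 0.369 mi², depth = V / A = 2.18 in.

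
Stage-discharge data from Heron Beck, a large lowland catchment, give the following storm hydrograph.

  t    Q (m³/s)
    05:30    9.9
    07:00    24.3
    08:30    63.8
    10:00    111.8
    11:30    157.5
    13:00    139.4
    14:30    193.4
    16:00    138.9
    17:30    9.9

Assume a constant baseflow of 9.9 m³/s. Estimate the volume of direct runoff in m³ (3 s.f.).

Direct-runoff ordinates (Q − Q_b): 0.0, 14.4, 53.9, 101.9, 147.6, 129.5, 183.5, 129.0, 0.0 m³/s.
ΣQ_DR = 759.8 m³/s.
With Δt = 1.5 h = 5400 s, V = ΣQ_DR · Δt = 759.8 × 5400 = 4.10 × 10^6 m³.

V ≈ 4.10 × 10^6 m³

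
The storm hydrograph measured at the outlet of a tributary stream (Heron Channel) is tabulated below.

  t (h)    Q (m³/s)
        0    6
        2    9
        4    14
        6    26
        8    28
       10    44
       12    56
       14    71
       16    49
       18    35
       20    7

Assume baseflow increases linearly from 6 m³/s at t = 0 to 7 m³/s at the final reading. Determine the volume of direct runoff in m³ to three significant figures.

V ≈ 1.97 × 10^6 m³

Direct-runoff ordinates (Q − Q_b): 0.00, 2.90, 7.80, 19.70, 21.60, 37.50, 49.40, 64.30, 42.20, 28.10, 0.00 m³/s.
ΣQ_DR = 273.5 m³/s.
With Δt = 2 h = 7200 s, V = ΣQ_DR · Δt = 273.5 × 7200 = 1.97 × 10^6 m³.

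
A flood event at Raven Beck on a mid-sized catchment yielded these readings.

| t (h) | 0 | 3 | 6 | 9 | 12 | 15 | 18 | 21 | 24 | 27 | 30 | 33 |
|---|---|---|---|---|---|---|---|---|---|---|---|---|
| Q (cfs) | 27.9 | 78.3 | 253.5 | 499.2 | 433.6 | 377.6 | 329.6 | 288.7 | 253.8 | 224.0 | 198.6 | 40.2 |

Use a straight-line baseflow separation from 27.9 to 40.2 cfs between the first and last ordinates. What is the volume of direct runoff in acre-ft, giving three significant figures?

V ≈ 644 acre-ft

Direct-runoff ordinates (Q − Q_b): 0.00, 49.28, 223.36, 467.95, 401.23, 344.11, 294.99, 252.97, 216.95, 186.04, 159.52, 0.00 cfs.
ΣQ_DR = 2596 cfs.
With Δt = 3 h = 10800 s, V = ΣQ_DR · Δt = 2596 × 10800 = 2.80 × 10^7 ft³ = 644 acre-ft.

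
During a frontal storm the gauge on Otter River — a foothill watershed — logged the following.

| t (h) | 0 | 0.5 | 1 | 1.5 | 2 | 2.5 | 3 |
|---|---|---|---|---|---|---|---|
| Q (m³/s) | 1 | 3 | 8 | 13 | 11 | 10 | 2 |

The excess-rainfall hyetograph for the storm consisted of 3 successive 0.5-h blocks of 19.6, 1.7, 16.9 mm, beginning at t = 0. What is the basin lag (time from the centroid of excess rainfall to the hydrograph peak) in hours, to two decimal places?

Centroid of excess rainfall: t_c = Σ P_i·t̄_i / ΣP_i = 0.7147 h (block centres at 0.25, 0.75, 1.25 h).
Hydrograph peak occurs at t = 1.5 h, so basin lag t_L = 1.5 − 0.7147 = 0.79 h.

t_L ≈ 0.79 h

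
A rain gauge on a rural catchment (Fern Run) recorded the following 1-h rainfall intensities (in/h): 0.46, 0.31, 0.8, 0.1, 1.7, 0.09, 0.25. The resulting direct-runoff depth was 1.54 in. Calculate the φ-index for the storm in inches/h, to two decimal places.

Only the 2 blocks with intensity above φ contribute runoff: 0.8, 1.7 in/h.
Σ(I−φ)·Δt = d  ⇒  (0.8+1.7 − 2φ)·1 = 1.54
φ = (2.500 − 1.54/1) / 2 = 0.48 in/h.

φ ≈ 0.48 in/h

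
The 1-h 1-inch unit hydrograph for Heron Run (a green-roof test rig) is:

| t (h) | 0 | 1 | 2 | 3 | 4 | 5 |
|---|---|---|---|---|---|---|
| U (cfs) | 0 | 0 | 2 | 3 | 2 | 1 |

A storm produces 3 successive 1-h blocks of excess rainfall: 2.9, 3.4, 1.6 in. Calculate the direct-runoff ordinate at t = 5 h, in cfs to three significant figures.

Q ≈ 14.5 cfs

By discrete convolution, Q_j = Σ (P_i / 1 in) · U_{j−i}.
At t = 5 h (j=5): Q = (2.9/1)·1 + (3.4/1)·2 + (1.6/1)·3 = 14.5 cfs.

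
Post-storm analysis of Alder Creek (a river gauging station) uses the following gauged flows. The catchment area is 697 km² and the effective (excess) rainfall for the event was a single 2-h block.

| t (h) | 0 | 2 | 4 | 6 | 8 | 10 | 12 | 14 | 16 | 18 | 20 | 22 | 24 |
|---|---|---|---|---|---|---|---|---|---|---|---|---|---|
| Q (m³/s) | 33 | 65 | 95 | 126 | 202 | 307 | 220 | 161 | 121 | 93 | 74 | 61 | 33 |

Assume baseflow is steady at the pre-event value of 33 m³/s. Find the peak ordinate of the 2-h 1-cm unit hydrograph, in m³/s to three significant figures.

Direct runoff: 0.0, 32.0, 62.0, 93.0, 169.0, 274.0, 187.0, 128.0, 88.0, 60.0, 41.0, 28.0, 0.0 m³/s; ΣQ_DR = 1162 m³/s, peak = 274.0 m³/s.
Runoff depth d = ΣQ_DR·Δt / A = 1162 × 7200 / (697 km²) = 12.00 mm.
The 1-cm UH is the DRH scaled by (10 mm)/d, so U_p = 274.0 × 10/12.00 = 228 m³/s.

U_p ≈ 228 m³/s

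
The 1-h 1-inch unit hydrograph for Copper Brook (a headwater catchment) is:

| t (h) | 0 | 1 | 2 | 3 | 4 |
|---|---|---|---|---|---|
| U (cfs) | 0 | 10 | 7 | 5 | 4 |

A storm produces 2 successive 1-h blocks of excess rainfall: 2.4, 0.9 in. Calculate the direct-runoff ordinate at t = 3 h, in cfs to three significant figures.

By discrete convolution, Q_j = Σ (P_i / 1 in) · U_{j−i}.
At t = 3 h (j=3): Q = (2.4/1)·5 + (0.9/1)·7 = 18.3 cfs.

Q ≈ 18.3 cfs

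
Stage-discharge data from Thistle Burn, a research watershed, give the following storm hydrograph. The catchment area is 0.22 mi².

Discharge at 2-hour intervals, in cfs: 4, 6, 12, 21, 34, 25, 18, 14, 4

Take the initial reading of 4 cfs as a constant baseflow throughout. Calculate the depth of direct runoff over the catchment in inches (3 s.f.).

Direct runoff: 0.0, 2.0, 8.0, 17.0, 30.0, 21.0, 14.0, 10.0, 0.0 cfs; ΣQ_DR = 102.0 cfs.
V = ΣQ_DR · Δt = 102.0 × 7200 s = 7.344 × 10^5 ft³.
Over A = 0.22 mi², depth = V / A = 1.44 in.

d ≈ 1.44 in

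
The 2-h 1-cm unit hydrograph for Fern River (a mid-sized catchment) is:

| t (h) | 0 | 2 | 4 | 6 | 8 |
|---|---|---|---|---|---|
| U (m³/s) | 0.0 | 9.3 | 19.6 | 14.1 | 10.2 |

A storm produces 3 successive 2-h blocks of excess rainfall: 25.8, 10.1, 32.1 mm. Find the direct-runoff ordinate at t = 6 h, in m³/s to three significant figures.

Q ≈ 86.0 m³/s

By discrete convolution, Q_j = Σ (P_i / 10 mm) · U_{j−i}.
At t = 6 h (j=3): Q = (25.8/10)·14.1 + (10.1/10)·19.6 + (32.1/10)·9.3 = 86.0 m³/s.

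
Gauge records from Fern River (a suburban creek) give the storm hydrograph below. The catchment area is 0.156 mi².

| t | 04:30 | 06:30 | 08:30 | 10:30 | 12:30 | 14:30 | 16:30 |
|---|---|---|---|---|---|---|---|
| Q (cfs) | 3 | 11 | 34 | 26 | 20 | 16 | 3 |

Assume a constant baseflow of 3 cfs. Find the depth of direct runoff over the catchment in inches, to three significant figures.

d ≈ 1.83 in

Direct runoff: 0.0, 8.0, 31.0, 23.0, 17.0, 13.0, 0.0 cfs; ΣQ_DR = 92.00 cfs.
V = ΣQ_DR · Δt = 92.00 × 7200 s = 6.624 × 10^5 ft³.
Over A = 0.156 mi², depth = V / A = 1.83 in.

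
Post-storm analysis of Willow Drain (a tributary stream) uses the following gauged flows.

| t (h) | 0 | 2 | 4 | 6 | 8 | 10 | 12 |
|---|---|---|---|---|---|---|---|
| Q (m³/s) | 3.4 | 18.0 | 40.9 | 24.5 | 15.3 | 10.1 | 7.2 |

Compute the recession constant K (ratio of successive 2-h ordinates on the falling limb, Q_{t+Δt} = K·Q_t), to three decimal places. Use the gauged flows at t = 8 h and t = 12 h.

K ≈ 0.686

Using the recession-limb readings at t = 8 h and t = 12 h: Q falls from 15.3 to 7.2 m³/s over 2 intervals.
K = (Q₂/Q₁)^(1/2) = (7.2/15.3)^(1/2) = 0.686.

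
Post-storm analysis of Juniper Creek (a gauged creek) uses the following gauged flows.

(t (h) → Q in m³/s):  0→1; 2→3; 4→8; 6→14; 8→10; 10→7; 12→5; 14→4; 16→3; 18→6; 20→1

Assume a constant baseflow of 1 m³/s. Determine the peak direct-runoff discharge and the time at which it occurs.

Q_p = 13.0 m³/s at t = 6 h

Subtracting baseflow gives direct-runoff ordinates: 0.0, 2.0, 7.0, 13.0, 9.0, 6.0, 4.0, 3.0, 2.0, 5.0, 0.0 m³/s.
The maximum is 13.0 m³/s, occurring at the reading for t = 6 h.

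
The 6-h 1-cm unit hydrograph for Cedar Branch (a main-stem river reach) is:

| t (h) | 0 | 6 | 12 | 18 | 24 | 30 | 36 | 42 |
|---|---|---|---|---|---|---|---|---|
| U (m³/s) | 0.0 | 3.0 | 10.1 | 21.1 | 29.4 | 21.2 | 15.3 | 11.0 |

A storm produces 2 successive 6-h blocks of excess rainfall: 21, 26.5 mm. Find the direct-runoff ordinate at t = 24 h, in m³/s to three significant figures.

Q ≈ 118 m³/s

By discrete convolution, Q_j = Σ (P_i / 10 mm) · U_{j−i}.
At t = 24 h (j=4): Q = (21/10)·29.4 + (26.5/10)·21.1 = 118 m³/s.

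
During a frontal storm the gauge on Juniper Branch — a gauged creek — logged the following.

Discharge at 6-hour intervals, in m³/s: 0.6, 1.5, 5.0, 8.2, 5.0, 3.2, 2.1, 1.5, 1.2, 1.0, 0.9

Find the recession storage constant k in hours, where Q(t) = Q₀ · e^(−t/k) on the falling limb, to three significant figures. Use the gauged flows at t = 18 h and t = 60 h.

k ≈ 19.0 h

On the falling limb, Q drops from 8.2 to 0.9 m³/s between t = 18 h and t = 60 h (Δt = 42 h).
k = −Δt / ln(Q₂/Q₁) = −42 / ln(0.9/8.2) = 19.0 h.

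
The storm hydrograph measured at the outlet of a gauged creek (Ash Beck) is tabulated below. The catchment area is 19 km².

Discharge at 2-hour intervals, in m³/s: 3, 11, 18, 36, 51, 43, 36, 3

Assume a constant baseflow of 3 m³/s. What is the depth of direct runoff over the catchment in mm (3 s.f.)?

Direct runoff: 0.0, 8.0, 15.0, 33.0, 48.0, 40.0, 33.0, 0.0 m³/s; ΣQ_DR = 177.0 m³/s.
V = ΣQ_DR · Δt = 177.0 × 7200 s = 1.274 × 10^6 m³.
Over A = 19 km², depth = V / A = 67.1 mm.

d ≈ 67.1 mm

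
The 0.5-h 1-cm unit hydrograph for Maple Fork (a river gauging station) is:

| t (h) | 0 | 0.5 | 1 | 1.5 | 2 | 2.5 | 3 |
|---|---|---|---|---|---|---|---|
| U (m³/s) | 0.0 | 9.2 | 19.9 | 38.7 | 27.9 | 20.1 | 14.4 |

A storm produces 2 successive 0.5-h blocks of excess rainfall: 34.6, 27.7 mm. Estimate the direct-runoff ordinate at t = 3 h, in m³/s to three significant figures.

By discrete convolution, Q_j = Σ (P_i / 10 mm) · U_{j−i}.
At t = 3 h (j=6): Q = (34.6/10)·14.4 + (27.7/10)·20.1 = 106 m³/s.

Q ≈ 106 m³/s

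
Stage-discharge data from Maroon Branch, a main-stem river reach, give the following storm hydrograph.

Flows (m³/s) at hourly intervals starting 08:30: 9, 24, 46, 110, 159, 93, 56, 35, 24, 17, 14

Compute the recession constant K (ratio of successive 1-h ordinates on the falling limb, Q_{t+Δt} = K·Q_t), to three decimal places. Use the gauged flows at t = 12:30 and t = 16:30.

K ≈ 0.623

Using the recession-limb readings at t = 12:30 and t = 16:30: Q falls from 159 to 24 m³/s over 4 intervals.
K = (Q₂/Q₁)^(1/4) = (24/159)^(1/4) = 0.623.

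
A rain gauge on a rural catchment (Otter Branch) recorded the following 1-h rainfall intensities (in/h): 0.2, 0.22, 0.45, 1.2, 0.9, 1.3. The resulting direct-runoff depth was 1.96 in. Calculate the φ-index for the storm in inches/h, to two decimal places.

φ ≈ 0.48 in/h

Only the 3 blocks with intensity above φ contribute runoff: 1.2, 0.9, 1.3 in/h.
Σ(I−φ)·Δt = d  ⇒  (1.2+0.9+1.3 − 3φ)·1 = 1.96
φ = (3.400 − 1.96/1) / 3 = 0.48 in/h.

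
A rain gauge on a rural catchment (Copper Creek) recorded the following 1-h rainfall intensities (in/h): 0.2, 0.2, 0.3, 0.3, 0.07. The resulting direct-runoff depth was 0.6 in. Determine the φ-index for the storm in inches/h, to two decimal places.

Only the 4 blocks with intensity above φ contribute runoff: 0.2, 0.2, 0.3, 0.3 in/h.
Σ(I−φ)·Δt = d  ⇒  (0.2+0.2+0.3+0.3 − 4φ)·1 = 0.6
φ = (1.000 − 0.6/1) / 4 = 0.10 in/h.

φ ≈ 0.10 in/h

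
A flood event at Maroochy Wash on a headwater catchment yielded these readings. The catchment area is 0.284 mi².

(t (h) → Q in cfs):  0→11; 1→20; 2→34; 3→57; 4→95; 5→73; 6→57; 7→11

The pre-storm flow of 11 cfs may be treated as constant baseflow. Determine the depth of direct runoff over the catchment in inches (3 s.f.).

Direct runoff: 0.0, 9.0, 23.0, 46.0, 84.0, 62.0, 46.0, 0.0 cfs; ΣQ_DR = 270.0 cfs.
V = ΣQ_DR · Δt = 270.0 × 3600 s = 9.720 × 10^5 ft³.
Over A = 0.284 mi², depth = V / A = 1.47 in.

d ≈ 1.47 in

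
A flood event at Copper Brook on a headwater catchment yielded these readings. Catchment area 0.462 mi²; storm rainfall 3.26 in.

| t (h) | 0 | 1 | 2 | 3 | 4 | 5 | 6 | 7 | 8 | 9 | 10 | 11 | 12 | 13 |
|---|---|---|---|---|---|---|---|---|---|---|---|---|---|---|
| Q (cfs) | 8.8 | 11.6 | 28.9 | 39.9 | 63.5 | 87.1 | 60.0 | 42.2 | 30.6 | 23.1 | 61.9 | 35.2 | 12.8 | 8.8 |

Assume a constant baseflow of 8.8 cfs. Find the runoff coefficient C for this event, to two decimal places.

C ≈ 0.40

ΣQ_DR = 391.2 cfs; V = ΣQ_DR·Δt = 1.408 × 10^6 ft³.
Runoff depth d = V / A = 1.312 in.
C = d / P = 1.312 / 3.26 = 0.40.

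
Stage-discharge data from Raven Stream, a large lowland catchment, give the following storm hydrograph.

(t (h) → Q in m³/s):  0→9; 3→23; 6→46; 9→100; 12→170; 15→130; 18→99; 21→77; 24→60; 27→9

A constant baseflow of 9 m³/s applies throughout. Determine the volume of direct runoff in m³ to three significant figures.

V ≈ 6.84 × 10^6 m³

Direct-runoff ordinates (Q − Q_b): 0.0, 14.0, 37.0, 91.0, 161.0, 121.0, 90.0, 68.0, 51.0, 0.0 m³/s.
ΣQ_DR = 633.0 m³/s.
With Δt = 3 h = 10800 s, V = ΣQ_DR · Δt = 633.0 × 10800 = 6.84 × 10^6 m³.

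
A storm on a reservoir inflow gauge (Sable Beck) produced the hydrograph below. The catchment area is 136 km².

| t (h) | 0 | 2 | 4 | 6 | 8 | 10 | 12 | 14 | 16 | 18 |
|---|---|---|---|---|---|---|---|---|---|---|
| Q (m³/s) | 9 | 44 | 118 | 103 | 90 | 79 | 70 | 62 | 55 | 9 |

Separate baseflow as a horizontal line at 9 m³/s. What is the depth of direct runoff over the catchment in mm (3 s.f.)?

Direct runoff: 0.0, 35.0, 109.0, 94.0, 81.0, 70.0, 61.0, 53.0, 46.0, 0.0 m³/s; ΣQ_DR = 549.0 m³/s.
V = ΣQ_DR · Δt = 549.0 × 7200 s = 3.953 × 10^6 m³.
Over A = 136 km², depth = V / A = 29.1 mm.

d ≈ 29.1 mm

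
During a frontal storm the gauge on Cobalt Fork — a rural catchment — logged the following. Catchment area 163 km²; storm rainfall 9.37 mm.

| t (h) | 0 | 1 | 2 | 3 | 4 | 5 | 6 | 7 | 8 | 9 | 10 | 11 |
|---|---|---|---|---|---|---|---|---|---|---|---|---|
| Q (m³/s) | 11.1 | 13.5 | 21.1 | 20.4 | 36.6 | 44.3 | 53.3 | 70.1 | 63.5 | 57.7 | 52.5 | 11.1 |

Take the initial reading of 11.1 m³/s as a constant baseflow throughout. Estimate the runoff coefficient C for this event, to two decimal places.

ΣQ_DR = 322.0 m³/s; V = ΣQ_DR·Δt = 1.159 × 10^6 m³.
Runoff depth d = V / A = 7.112 mm.
C = d / P = 7.112 / 9.37 = 0.76.

C ≈ 0.76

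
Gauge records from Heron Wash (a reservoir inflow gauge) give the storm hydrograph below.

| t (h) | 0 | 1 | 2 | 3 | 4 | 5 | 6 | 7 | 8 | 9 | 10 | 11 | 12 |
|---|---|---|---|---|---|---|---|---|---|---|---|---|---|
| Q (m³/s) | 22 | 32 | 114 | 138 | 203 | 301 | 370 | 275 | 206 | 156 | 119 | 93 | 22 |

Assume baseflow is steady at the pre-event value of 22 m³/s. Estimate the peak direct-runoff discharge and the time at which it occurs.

Subtracting baseflow gives direct-runoff ordinates: 0.0, 10.0, 92.0, 116.0, 181.0, 279.0, 348.0, 253.0, 184.0, 134.0, 97.0, 71.0, 0.0 m³/s.
The maximum is 348.0 m³/s, occurring at the reading for t = 6 h.

Q_p = 348.0 m³/s at t = 6 h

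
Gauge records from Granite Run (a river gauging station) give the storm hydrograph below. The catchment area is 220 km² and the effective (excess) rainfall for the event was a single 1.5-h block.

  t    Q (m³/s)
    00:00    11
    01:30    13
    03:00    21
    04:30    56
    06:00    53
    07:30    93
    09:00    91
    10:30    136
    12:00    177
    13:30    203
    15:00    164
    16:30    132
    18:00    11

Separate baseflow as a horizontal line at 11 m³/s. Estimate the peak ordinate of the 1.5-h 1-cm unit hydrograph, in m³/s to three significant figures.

U_p ≈ 76.8 m³/s

Direct runoff: 0.0, 2.0, 10.0, 45.0, 42.0, 82.0, 80.0, 125.0, 166.0, 192.0, 153.0, 121.0, 0.0 m³/s; ΣQ_DR = 1018 m³/s, peak = 192.0 m³/s.
Runoff depth d = ΣQ_DR·Δt / A = 1018 × 5400 / (220 km²) = 24.99 mm.
The 1-cm UH is the DRH scaled by (10 mm)/d, so U_p = 192.0 × 10/24.99 = 76.8 m³/s.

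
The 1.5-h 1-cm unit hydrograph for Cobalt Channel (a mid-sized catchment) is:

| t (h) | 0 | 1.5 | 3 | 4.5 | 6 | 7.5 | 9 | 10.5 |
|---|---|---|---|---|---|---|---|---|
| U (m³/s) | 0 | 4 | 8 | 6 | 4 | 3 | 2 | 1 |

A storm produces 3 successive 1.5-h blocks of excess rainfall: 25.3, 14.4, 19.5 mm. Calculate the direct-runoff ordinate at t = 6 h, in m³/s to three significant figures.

Q ≈ 34.4 m³/s

By discrete convolution, Q_j = Σ (P_i / 10 mm) · U_{j−i}.
At t = 6 h (j=4): Q = (25.3/10)·4 + (14.4/10)·6 + (19.5/10)·8 = 34.4 m³/s.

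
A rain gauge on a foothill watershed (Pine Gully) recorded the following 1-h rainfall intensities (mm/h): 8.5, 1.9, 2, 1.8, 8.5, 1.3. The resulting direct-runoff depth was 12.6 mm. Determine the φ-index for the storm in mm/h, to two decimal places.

φ ≈ 2.20 mm/h

Only the 2 blocks with intensity above φ contribute runoff: 8.5, 8.5 mm/h.
Σ(I−φ)·Δt = d  ⇒  (8.5+8.5 − 2φ)·1 = 12.6
φ = (17.00 − 12.6/1) / 2 = 2.20 mm/h.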